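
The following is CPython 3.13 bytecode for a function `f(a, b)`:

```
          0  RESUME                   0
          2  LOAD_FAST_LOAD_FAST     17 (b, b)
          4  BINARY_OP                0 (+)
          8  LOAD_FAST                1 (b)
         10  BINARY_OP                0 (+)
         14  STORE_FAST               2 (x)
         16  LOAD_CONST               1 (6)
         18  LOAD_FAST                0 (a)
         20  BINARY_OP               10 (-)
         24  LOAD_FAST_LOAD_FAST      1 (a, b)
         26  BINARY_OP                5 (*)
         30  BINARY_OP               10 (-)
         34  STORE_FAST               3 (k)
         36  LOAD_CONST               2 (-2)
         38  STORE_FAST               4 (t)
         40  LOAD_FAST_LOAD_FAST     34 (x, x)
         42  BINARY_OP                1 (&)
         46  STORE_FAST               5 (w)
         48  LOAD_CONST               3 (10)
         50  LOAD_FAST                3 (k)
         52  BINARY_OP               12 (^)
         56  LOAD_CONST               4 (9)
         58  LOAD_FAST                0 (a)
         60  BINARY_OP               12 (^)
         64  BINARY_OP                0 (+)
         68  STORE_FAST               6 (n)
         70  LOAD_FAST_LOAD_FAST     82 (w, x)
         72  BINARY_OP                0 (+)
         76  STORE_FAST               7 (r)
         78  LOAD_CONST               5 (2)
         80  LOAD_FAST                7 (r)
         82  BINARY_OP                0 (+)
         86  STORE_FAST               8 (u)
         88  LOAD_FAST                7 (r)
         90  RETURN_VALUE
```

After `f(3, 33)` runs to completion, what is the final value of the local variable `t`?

LOAD_FAST_LOAD_FAST b,b → push 33,33. Stack: [33, 33]
BINARY_OP + → 33 + 33 = 66. Stack: [66]
LOAD_FAST b → push 33. Stack: [66, 33]
BINARY_OP + → 66 + 33 = 99. Stack: [99]
STORE_FAST x → x=99. Stack: []
LOAD_CONST → push 6. Stack: [6]
LOAD_FAST a → push 3. Stack: [6, 3]
BINARY_OP - → 6 - 3 = 3. Stack: [3]
LOAD_FAST_LOAD_FAST a,b → push 3,33. Stack: [3, 3, 33]
BINARY_OP * → 3 * 33 = 99. Stack: [3, 99]
BINARY_OP - → 3 - 99 = -96. Stack: [-96]
STORE_FAST k → k=-96. Stack: []
LOAD_CONST → push -2. Stack: [-2]
STORE_FAST t → t=-2. Stack: []
LOAD_FAST_LOAD_FAST x,x → push 99,99. Stack: [99, 99]
BINARY_OP & → 99 & 99 = 99. Stack: [99]
STORE_FAST w → w=99. Stack: []
LOAD_CONST → push 10. Stack: [10]
LOAD_FAST k → push -96. Stack: [10, -96]
BINARY_OP ^ → 10 ^ -96 = -86. Stack: [-86]
LOAD_CONST → push 9. Stack: [-86, 9]
LOAD_FAST a → push 3. Stack: [-86, 9, 3]
BINARY_OP ^ → 9 ^ 3 = 10. Stack: [-86, 10]
BINARY_OP + → -86 + 10 = -76. Stack: [-76]
STORE_FAST n → n=-76. Stack: []
LOAD_FAST_LOAD_FAST w,x → push 99,99. Stack: [99, 99]
BINARY_OP + → 99 + 99 = 198. Stack: [198]
STORE_FAST r → r=198. Stack: []
LOAD_CONST → push 2. Stack: [2]
LOAD_FAST r → push 198. Stack: [2, 198]
BINARY_OP + → 2 + 198 = 200. Stack: [200]
STORE_FAST u → u=200. Stack: []
LOAD_FAST r → push 198. Stack: [198]
RETURN_VALUE → return 198.

-2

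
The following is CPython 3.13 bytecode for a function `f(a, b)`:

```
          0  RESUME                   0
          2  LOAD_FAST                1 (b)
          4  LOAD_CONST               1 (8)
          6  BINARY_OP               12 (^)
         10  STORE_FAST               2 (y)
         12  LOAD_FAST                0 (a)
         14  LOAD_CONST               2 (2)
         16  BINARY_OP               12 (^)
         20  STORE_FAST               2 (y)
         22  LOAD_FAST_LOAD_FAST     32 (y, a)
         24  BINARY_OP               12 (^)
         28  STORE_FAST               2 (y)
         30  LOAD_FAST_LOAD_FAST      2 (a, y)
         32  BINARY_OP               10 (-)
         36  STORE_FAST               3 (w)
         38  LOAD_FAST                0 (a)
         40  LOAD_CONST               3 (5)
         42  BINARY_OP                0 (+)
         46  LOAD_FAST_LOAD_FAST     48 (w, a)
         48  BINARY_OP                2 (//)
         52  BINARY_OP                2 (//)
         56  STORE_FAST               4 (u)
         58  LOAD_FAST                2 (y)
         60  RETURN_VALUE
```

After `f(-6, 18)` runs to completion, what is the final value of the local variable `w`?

LOAD_FAST b → push 18. Stack: [18]
LOAD_CONST → push 8. Stack: [18, 8]
BINARY_OP ^ → 18 ^ 8 = 26. Stack: [26]
STORE_FAST y → y=26. Stack: []
LOAD_FAST a → push -6. Stack: [-6]
LOAD_CONST → push 2. Stack: [-6, 2]
BINARY_OP ^ → -6 ^ 2 = -8. Stack: [-8]
STORE_FAST y → y=-8. Stack: []
LOAD_FAST_LOAD_FAST y,a → push -8,-6. Stack: [-8, -6]
BINARY_OP ^ → -8 ^ -6 = 2. Stack: [2]
STORE_FAST y → y=2. Stack: []
LOAD_FAST_LOAD_FAST a,y → push -6,2. Stack: [-6, 2]
BINARY_OP - → -6 - 2 = -8. Stack: [-8]
STORE_FAST w → w=-8. Stack: []
LOAD_FAST a → push -6. Stack: [-6]
LOAD_CONST → push 5. Stack: [-6, 5]
BINARY_OP + → -6 + 5 = -1. Stack: [-1]
LOAD_FAST_LOAD_FAST w,a → push -8,-6. Stack: [-1, -8, -6]
BINARY_OP // → -8 // -6 = 1. Stack: [-1, 1]
BINARY_OP // → -1 // 1 = -1. Stack: [-1]
STORE_FAST u → u=-1. Stack: []
LOAD_FAST y → push 2. Stack: [2]
RETURN_VALUE → return 2.

-8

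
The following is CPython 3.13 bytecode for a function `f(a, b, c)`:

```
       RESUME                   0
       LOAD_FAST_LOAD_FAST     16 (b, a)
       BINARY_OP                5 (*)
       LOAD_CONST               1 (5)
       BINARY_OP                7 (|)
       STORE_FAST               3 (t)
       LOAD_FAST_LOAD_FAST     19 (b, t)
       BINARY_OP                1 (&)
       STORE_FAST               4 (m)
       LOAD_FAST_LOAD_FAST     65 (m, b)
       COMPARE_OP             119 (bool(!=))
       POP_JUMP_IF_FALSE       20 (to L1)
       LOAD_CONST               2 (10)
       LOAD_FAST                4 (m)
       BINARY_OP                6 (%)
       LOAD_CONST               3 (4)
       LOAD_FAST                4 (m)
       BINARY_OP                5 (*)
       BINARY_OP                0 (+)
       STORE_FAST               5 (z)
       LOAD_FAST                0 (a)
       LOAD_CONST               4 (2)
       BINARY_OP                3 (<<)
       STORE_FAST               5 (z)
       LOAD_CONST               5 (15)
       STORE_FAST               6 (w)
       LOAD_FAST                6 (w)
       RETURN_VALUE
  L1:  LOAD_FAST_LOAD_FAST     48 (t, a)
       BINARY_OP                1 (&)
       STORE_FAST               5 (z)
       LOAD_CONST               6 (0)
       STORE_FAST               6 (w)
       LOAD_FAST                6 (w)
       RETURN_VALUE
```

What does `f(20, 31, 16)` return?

LOAD_FAST_LOAD_FAST b,a → push 31,20. Stack: [31, 20]
BINARY_OP * → 31 * 20 = 620. Stack: [620]
LOAD_CONST → push 5. Stack: [620, 5]
BINARY_OP | → 620 | 5 = 621. Stack: [621]
STORE_FAST t → t=621. Stack: []
LOAD_FAST_LOAD_FAST b,t → push 31,621. Stack: [31, 621]
BINARY_OP & → 31 & 621 = 13. Stack: [13]
STORE_FAST m → m=13. Stack: []
LOAD_FAST_LOAD_FAST m,b → push 13,31. Stack: [13, 31]
COMPARE_OP bool(!=) → 13 vs 31 = True. Stack: [True]
POP_JUMP_IF_FALSE → pop True; no jump. Stack: []
LOAD_CONST → push 10. Stack: [10]
LOAD_FAST m → push 13. Stack: [10, 13]
BINARY_OP % → 10 % 13 = 10. Stack: [10]
LOAD_CONST → push 4. Stack: [10, 4]
LOAD_FAST m → push 13. Stack: [10, 4, 13]
BINARY_OP * → 4 * 13 = 52. Stack: [10, 52]
BINARY_OP + → 10 + 52 = 62. Stack: [62]
STORE_FAST z → z=62. Stack: []
LOAD_FAST a → push 20. Stack: [20]
LOAD_CONST → push 2. Stack: [20, 2]
BINARY_OP << → 20 << 2 = 80. Stack: [80]
STORE_FAST z → z=80. Stack: []
LOAD_CONST → push 15. Stack: [15]
STORE_FAST w → w=15. Stack: []
LOAD_FAST w → push 15. Stack: [15]
RETURN_VALUE → return 15.

15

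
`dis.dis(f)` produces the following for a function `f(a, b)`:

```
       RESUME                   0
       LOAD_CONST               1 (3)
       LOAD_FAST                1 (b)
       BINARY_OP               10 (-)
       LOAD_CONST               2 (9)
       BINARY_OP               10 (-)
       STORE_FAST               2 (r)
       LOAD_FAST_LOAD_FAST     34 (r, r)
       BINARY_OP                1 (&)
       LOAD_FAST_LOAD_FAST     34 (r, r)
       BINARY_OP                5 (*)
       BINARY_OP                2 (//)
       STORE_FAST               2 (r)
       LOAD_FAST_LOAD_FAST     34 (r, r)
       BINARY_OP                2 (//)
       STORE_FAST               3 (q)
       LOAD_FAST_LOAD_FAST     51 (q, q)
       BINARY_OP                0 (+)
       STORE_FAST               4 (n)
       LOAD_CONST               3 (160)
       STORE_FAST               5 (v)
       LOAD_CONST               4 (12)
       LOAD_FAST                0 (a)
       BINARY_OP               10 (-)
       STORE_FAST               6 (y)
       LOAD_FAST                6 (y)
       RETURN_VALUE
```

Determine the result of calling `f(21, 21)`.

LOAD_CONST → push 3. Stack: [3]
LOAD_FAST b → push 21. Stack: [3, 21]
BINARY_OP - → 3 - 21 = -18. Stack: [-18]
LOAD_CONST → push 9. Stack: [-18, 9]
BINARY_OP - → -18 - 9 = -27. Stack: [-27]
STORE_FAST r → r=-27. Stack: []
LOAD_FAST_LOAD_FAST r,r → push -27,-27. Stack: [-27, -27]
BINARY_OP & → -27 & -27 = -27. Stack: [-27]
LOAD_FAST_LOAD_FAST r,r → push -27,-27. Stack: [-27, -27, -27]
BINARY_OP * → -27 * -27 = 729. Stack: [-27, 729]
BINARY_OP // → -27 // 729 = -1. Stack: [-1]
STORE_FAST r → r=-1. Stack: []
LOAD_FAST_LOAD_FAST r,r → push -1,-1. Stack: [-1, -1]
BINARY_OP // → -1 // -1 = 1. Stack: [1]
STORE_FAST q → q=1. Stack: []
LOAD_FAST_LOAD_FAST q,q → push 1,1. Stack: [1, 1]
BINARY_OP + → 1 + 1 = 2. Stack: [2]
STORE_FAST n → n=2. Stack: []
LOAD_CONST → push 160. Stack: [160]
STORE_FAST v → v=160. Stack: []
LOAD_CONST → push 12. Stack: [12]
LOAD_FAST a → push 21. Stack: [12, 21]
BINARY_OP - → 12 - 21 = -9. Stack: [-9]
STORE_FAST y → y=-9. Stack: []
LOAD_FAST y → push -9. Stack: [-9]
RETURN_VALUE → return -9.

-9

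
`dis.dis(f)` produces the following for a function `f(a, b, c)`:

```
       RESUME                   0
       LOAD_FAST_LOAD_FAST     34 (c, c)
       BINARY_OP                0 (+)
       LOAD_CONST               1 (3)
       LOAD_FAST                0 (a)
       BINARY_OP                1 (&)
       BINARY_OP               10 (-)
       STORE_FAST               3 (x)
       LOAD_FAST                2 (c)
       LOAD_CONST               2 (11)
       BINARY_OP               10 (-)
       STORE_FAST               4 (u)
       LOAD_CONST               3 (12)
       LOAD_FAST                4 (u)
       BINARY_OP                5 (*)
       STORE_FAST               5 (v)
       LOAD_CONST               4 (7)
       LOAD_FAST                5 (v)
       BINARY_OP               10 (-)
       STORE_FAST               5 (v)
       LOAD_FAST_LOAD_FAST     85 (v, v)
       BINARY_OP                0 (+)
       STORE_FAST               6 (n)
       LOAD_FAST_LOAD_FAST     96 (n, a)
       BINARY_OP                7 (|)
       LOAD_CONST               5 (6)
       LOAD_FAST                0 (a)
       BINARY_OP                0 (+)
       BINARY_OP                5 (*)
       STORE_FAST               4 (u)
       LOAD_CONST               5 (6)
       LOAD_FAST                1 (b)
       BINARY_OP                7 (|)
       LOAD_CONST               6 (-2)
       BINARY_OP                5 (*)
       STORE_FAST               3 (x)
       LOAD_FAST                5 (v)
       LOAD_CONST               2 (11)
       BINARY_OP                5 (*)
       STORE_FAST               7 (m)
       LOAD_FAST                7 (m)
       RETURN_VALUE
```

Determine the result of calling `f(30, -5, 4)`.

LOAD_FAST_LOAD_FAST c,c → push 4,4. Stack: [4, 4]
BINARY_OP + → 4 + 4 = 8. Stack: [8]
LOAD_CONST → push 3. Stack: [8, 3]
LOAD_FAST a → push 30. Stack: [8, 3, 30]
BINARY_OP & → 3 & 30 = 2. Stack: [8, 2]
BINARY_OP - → 8 - 2 = 6. Stack: [6]
STORE_FAST x → x=6. Stack: []
LOAD_FAST c → push 4. Stack: [4]
LOAD_CONST → push 11. Stack: [4, 11]
BINARY_OP - → 4 - 11 = -7. Stack: [-7]
STORE_FAST u → u=-7. Stack: []
LOAD_CONST → push 12. Stack: [12]
LOAD_FAST u → push -7. Stack: [12, -7]
BINARY_OP * → 12 * -7 = -84. Stack: [-84]
STORE_FAST v → v=-84. Stack: []
LOAD_CONST → push 7. Stack: [7]
LOAD_FAST v → push -84. Stack: [7, -84]
BINARY_OP - → 7 - -84 = 91. Stack: [91]
STORE_FAST v → v=91. Stack: []
LOAD_FAST_LOAD_FAST v,v → push 91,91. Stack: [91, 91]
BINARY_OP + → 91 + 91 = 182. Stack: [182]
STORE_FAST n → n=182. Stack: []
LOAD_FAST_LOAD_FAST n,a → push 182,30. Stack: [182, 30]
BINARY_OP | → 182 | 30 = 190. Stack: [190]
LOAD_CONST → push 6. Stack: [190, 6]
LOAD_FAST a → push 30. Stack: [190, 6, 30]
BINARY_OP + → 6 + 30 = 36. Stack: [190, 36]
BINARY_OP * → 190 * 36 = 6840. Stack: [6840]
STORE_FAST u → u=6840. Stack: []
LOAD_CONST → push 6. Stack: [6]
LOAD_FAST b → push -5. Stack: [6, -5]
BINARY_OP | → 6 | -5 = -1. Stack: [-1]
LOAD_CONST → push -2. Stack: [-1, -2]
BINARY_OP * → -1 * -2 = 2. Stack: [2]
STORE_FAST x → x=2. Stack: []
LOAD_FAST v → push 91. Stack: [91]
LOAD_CONST → push 11. Stack: [91, 11]
BINARY_OP * → 91 * 11 = 1001. Stack: [1001]
STORE_FAST m → m=1001. Stack: []
LOAD_FAST m → push 1001. Stack: [1001]
RETURN_VALUE → return 1001.

1001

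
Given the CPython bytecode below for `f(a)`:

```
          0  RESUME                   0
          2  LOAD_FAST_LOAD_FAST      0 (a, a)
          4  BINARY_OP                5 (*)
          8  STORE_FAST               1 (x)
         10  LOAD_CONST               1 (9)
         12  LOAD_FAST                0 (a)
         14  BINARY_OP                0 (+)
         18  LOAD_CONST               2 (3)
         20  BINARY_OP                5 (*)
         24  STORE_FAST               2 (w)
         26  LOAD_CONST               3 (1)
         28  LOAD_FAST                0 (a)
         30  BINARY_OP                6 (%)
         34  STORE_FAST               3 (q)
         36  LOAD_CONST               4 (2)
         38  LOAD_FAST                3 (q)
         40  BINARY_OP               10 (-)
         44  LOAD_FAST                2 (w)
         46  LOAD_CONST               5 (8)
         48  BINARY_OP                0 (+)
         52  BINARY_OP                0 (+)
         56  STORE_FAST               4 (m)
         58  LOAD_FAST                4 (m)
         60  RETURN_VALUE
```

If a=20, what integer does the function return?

LOAD_FAST_LOAD_FAST a,a → push 20,20. Stack: [20, 20]
BINARY_OP * → 20 * 20 = 400. Stack: [400]
STORE_FAST x → x=400. Stack: []
LOAD_CONST → push 9. Stack: [9]
LOAD_FAST a → push 20. Stack: [9, 20]
BINARY_OP + → 9 + 20 = 29. Stack: [29]
LOAD_CONST → push 3. Stack: [29, 3]
BINARY_OP * → 29 * 3 = 87. Stack: [87]
STORE_FAST w → w=87. Stack: []
LOAD_CONST → push 1. Stack: [1]
LOAD_FAST a → push 20. Stack: [1, 20]
BINARY_OP % → 1 % 20 = 1. Stack: [1]
STORE_FAST q → q=1. Stack: []
LOAD_CONST → push 2. Stack: [2]
LOAD_FAST q → push 1. Stack: [2, 1]
BINARY_OP - → 2 - 1 = 1. Stack: [1]
LOAD_FAST w → push 87. Stack: [1, 87]
LOAD_CONST → push 8. Stack: [1, 87, 8]
BINARY_OP + → 87 + 8 = 95. Stack: [1, 95]
BINARY_OP + → 1 + 95 = 96. Stack: [96]
STORE_FAST m → m=96. Stack: []
LOAD_FAST m → push 96. Stack: [96]
RETURN_VALUE → return 96.

96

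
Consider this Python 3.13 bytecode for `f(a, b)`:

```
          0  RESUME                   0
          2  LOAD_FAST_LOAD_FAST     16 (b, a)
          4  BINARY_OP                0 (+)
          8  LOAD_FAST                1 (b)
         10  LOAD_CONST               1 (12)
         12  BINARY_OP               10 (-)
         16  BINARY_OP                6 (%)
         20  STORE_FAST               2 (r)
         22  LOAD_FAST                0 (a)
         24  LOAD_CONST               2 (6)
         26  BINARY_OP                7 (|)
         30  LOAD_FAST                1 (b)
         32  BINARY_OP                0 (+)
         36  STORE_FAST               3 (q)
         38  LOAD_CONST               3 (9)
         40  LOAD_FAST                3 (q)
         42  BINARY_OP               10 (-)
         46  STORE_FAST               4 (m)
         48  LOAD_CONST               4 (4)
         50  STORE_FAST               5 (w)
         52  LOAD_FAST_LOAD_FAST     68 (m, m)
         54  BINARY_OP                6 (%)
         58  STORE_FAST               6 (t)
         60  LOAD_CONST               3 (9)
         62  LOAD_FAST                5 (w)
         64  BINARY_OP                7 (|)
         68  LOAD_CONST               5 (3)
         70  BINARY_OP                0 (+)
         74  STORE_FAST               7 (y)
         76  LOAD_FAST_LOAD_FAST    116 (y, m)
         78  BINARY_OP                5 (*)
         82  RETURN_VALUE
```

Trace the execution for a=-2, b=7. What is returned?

64

LOAD_FAST_LOAD_FAST b,a → push 7,-2. Stack: [7, -2]
BINARY_OP + → 7 + -2 = 5. Stack: [5]
LOAD_FAST b → push 7. Stack: [5, 7]
LOAD_CONST → push 12. Stack: [5, 7, 12]
BINARY_OP - → 7 - 12 = -5. Stack: [5, -5]
BINARY_OP % → 5 % -5 = 0. Stack: [0]
STORE_FAST r → r=0. Stack: []
LOAD_FAST a → push -2. Stack: [-2]
LOAD_CONST → push 6. Stack: [-2, 6]
BINARY_OP | → -2 | 6 = -2. Stack: [-2]
LOAD_FAST b → push 7. Stack: [-2, 7]
BINARY_OP + → -2 + 7 = 5. Stack: [5]
STORE_FAST q → q=5. Stack: []
LOAD_CONST → push 9. Stack: [9]
LOAD_FAST q → push 5. Stack: [9, 5]
BINARY_OP - → 9 - 5 = 4. Stack: [4]
STORE_FAST m → m=4. Stack: []
LOAD_CONST → push 4. Stack: [4]
STORE_FAST w → w=4. Stack: []
LOAD_FAST_LOAD_FAST m,m → push 4,4. Stack: [4, 4]
BINARY_OP % → 4 % 4 = 0. Stack: [0]
STORE_FAST t → t=0. Stack: []
LOAD_CONST → push 9. Stack: [9]
LOAD_FAST w → push 4. Stack: [9, 4]
BINARY_OP | → 9 | 4 = 13. Stack: [13]
LOAD_CONST → push 3. Stack: [13, 3]
BINARY_OP + → 13 + 3 = 16. Stack: [16]
STORE_FAST y → y=16. Stack: []
LOAD_FAST_LOAD_FAST y,m → push 16,4. Stack: [16, 4]
BINARY_OP * → 16 * 4 = 64. Stack: [64]
RETURN_VALUE → return 64.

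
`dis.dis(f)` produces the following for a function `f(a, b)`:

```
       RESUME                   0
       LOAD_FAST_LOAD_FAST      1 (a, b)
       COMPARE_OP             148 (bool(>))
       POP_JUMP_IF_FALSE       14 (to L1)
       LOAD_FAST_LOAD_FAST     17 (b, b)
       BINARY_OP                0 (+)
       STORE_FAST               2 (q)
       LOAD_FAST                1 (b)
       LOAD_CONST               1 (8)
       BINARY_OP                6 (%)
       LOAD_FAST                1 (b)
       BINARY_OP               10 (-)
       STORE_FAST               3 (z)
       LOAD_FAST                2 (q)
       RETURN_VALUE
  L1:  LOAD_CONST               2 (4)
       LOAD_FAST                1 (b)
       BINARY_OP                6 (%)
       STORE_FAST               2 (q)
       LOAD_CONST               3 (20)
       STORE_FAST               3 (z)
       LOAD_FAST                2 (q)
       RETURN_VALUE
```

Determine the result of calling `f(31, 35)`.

LOAD_FAST_LOAD_FAST a,b → push 31,35. Stack: [31, 35]
COMPARE_OP bool(>) → 31 vs 35 = False. Stack: [False]
POP_JUMP_IF_FALSE → pop False; jump. Stack: []
LOAD_CONST → push 4. Stack: [4]
LOAD_FAST b → push 35. Stack: [4, 35]
BINARY_OP % → 4 % 35 = 4. Stack: [4]
STORE_FAST q → q=4. Stack: []
LOAD_CONST → push 20. Stack: [20]
STORE_FAST z → z=20. Stack: []
LOAD_FAST q → push 4. Stack: [4]
RETURN_VALUE → return 4.

4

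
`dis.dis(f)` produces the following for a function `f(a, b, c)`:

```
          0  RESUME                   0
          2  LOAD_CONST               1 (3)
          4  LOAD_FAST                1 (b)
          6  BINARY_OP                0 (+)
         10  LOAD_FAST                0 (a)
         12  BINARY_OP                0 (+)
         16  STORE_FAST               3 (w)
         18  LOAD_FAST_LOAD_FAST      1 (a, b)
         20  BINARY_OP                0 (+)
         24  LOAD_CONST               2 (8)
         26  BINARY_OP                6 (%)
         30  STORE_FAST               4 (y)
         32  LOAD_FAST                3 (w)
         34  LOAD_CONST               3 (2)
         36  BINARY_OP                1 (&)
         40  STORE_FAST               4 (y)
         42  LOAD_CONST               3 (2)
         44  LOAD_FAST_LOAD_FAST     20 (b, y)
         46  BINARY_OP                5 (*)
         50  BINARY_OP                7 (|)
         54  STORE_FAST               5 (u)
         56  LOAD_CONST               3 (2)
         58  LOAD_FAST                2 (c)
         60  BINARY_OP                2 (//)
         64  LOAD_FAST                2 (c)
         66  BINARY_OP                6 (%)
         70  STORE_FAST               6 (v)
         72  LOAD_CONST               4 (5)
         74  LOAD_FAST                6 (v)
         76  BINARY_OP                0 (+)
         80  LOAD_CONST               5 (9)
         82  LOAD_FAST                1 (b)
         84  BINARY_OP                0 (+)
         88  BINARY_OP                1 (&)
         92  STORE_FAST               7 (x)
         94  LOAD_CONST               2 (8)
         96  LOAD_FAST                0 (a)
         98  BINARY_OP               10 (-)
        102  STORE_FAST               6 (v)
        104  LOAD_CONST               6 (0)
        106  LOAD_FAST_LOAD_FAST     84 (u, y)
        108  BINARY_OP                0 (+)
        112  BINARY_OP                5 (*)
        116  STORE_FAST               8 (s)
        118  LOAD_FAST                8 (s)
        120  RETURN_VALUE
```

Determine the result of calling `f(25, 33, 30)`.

0

LOAD_CONST → push 3. Stack: [3]
LOAD_FAST b → push 33. Stack: [3, 33]
BINARY_OP + → 3 + 33 = 36. Stack: [36]
LOAD_FAST a → push 25. Stack: [36, 25]
BINARY_OP + → 36 + 25 = 61. Stack: [61]
STORE_FAST w → w=61. Stack: []
LOAD_FAST_LOAD_FAST a,b → push 25,33. Stack: [25, 33]
BINARY_OP + → 25 + 33 = 58. Stack: [58]
LOAD_CONST → push 8. Stack: [58, 8]
BINARY_OP % → 58 % 8 = 2. Stack: [2]
STORE_FAST y → y=2. Stack: []
LOAD_FAST w → push 61. Stack: [61]
LOAD_CONST → push 2. Stack: [61, 2]
BINARY_OP & → 61 & 2 = 0. Stack: [0]
STORE_FAST y → y=0. Stack: []
LOAD_CONST → push 2. Stack: [2]
LOAD_FAST_LOAD_FAST b,y → push 33,0. Stack: [2, 33, 0]
BINARY_OP * → 33 * 0 = 0. Stack: [2, 0]
BINARY_OP | → 2 | 0 = 2. Stack: [2]
STORE_FAST u → u=2. Stack: []
LOAD_CONST → push 2. Stack: [2]
LOAD_FAST c → push 30. Stack: [2, 30]
BINARY_OP // → 2 // 30 = 0. Stack: [0]
LOAD_FAST c → push 30. Stack: [0, 30]
BINARY_OP % → 0 % 30 = 0. Stack: [0]
STORE_FAST v → v=0. Stack: []
LOAD_CONST → push 5. Stack: [5]
LOAD_FAST v → push 0. Stack: [5, 0]
BINARY_OP + → 5 + 0 = 5. Stack: [5]
LOAD_CONST → push 9. Stack: [5, 9]
LOAD_FAST b → push 33. Stack: [5, 9, 33]
BINARY_OP + → 9 + 33 = 42. Stack: [5, 42]
BINARY_OP & → 5 & 42 = 0. Stack: [0]
STORE_FAST x → x=0. Stack: []
LOAD_CONST → push 8. Stack: [8]
LOAD_FAST a → push 25. Stack: [8, 25]
BINARY_OP - → 8 - 25 = -17. Stack: [-17]
STORE_FAST v → v=-17. Stack: []
LOAD_CONST → push 0. Stack: [0]
LOAD_FAST_LOAD_FAST u,y → push 2,0. Stack: [0, 2, 0]
BINARY_OP + → 2 + 0 = 2. Stack: [0, 2]
BINARY_OP * → 0 * 2 = 0. Stack: [0]
STORE_FAST s → s=0. Stack: []
LOAD_FAST s → push 0. Stack: [0]
RETURN_VALUE → return 0.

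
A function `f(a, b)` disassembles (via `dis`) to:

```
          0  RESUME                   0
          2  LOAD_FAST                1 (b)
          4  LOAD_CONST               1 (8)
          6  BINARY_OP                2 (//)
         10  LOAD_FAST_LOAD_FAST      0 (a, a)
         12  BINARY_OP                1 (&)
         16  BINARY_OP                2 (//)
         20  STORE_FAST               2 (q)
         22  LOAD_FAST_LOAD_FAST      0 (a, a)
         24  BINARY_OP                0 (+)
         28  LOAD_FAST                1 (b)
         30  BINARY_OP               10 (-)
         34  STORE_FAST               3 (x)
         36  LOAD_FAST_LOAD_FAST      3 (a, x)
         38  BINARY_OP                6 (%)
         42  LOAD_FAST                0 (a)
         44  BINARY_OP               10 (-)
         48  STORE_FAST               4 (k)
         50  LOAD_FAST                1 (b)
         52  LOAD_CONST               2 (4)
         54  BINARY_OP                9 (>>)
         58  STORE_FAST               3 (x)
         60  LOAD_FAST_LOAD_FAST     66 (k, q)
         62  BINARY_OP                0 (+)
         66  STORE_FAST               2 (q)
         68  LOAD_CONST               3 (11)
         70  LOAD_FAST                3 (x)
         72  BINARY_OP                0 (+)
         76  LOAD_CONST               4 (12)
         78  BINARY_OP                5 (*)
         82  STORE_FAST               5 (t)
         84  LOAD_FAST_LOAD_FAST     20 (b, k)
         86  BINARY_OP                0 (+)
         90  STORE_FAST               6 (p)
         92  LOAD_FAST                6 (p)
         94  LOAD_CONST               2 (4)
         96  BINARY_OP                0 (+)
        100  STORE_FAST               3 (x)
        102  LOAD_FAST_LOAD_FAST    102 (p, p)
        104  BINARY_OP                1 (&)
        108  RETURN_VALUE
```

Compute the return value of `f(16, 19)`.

6

LOAD_FAST b → push 19. Stack: [19]
LOAD_CONST → push 8. Stack: [19, 8]
BINARY_OP // → 19 // 8 = 2. Stack: [2]
LOAD_FAST_LOAD_FAST a,a → push 16,16. Stack: [2, 16, 16]
BINARY_OP & → 16 & 16 = 16. Stack: [2, 16]
BINARY_OP // → 2 // 16 = 0. Stack: [0]
STORE_FAST q → q=0. Stack: []
LOAD_FAST_LOAD_FAST a,a → push 16,16. Stack: [16, 16]
BINARY_OP + → 16 + 16 = 32. Stack: [32]
LOAD_FAST b → push 19. Stack: [32, 19]
BINARY_OP - → 32 - 19 = 13. Stack: [13]
STORE_FAST x → x=13. Stack: []
LOAD_FAST_LOAD_FAST a,x → push 16,13. Stack: [16, 13]
BINARY_OP % → 16 % 13 = 3. Stack: [3]
LOAD_FAST a → push 16. Stack: [3, 16]
BINARY_OP - → 3 - 16 = -13. Stack: [-13]
STORE_FAST k → k=-13. Stack: []
LOAD_FAST b → push 19. Stack: [19]
LOAD_CONST → push 4. Stack: [19, 4]
BINARY_OP >> → 19 >> 4 = 1. Stack: [1]
STORE_FAST x → x=1. Stack: []
LOAD_FAST_LOAD_FAST k,q → push -13,0. Stack: [-13, 0]
BINARY_OP + → -13 + 0 = -13. Stack: [-13]
STORE_FAST q → q=-13. Stack: []
LOAD_CONST → push 11. Stack: [11]
LOAD_FAST x → push 1. Stack: [11, 1]
BINARY_OP + → 11 + 1 = 12. Stack: [12]
LOAD_CONST → push 12. Stack: [12, 12]
BINARY_OP * → 12 * 12 = 144. Stack: [144]
STORE_FAST t → t=144. Stack: []
LOAD_FAST_LOAD_FAST b,k → push 19,-13. Stack: [19, -13]
BINARY_OP + → 19 + -13 = 6. Stack: [6]
STORE_FAST p → p=6. Stack: []
LOAD_FAST p → push 6. Stack: [6]
LOAD_CONST → push 4. Stack: [6, 4]
BINARY_OP + → 6 + 4 = 10. Stack: [10]
STORE_FAST x → x=10. Stack: []
LOAD_FAST_LOAD_FAST p,p → push 6,6. Stack: [6, 6]
BINARY_OP & → 6 & 6 = 6. Stack: [6]
RETURN_VALUE → return 6.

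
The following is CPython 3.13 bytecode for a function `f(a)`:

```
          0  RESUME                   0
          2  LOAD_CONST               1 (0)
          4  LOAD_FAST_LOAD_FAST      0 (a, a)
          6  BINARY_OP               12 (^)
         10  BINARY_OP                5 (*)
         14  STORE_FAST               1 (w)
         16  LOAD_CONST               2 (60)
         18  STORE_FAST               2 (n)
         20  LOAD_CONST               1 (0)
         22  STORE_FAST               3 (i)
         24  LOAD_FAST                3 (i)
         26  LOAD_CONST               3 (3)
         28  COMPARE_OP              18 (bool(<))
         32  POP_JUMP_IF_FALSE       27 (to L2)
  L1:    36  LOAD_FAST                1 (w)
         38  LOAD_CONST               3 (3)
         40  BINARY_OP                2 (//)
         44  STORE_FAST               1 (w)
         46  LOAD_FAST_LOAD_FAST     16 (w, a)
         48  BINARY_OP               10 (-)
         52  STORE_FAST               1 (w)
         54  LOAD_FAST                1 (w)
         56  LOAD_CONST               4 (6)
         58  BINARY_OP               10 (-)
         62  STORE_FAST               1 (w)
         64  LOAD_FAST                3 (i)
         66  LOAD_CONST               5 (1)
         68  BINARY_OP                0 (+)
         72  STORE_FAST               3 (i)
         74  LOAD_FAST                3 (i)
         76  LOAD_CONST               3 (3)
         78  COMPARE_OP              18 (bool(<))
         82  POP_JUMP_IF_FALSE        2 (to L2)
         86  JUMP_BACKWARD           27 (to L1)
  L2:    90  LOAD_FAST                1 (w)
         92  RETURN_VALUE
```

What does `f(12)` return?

LOAD_CONST → push 0
LOAD_FAST_LOAD_FAST a,a → push 12,12
BINARY_OP ^ → 12 ^ 12 = 0
BINARY_OP * → 0 * 0 = 0
STORE_FAST w → w=0
LOAD_CONST → push 60
STORE_FAST n → n=60
LOAD_CONST → push 0
STORE_FAST i → i=0
LOAD_FAST i → push 0
LOAD_CONST → push 3
COMPARE_OP bool(<) → 0 vs 3 = True
POP_JUMP_IF_FALSE → pop True; no jump
LOAD_FAST w → push 0
LOAD_CONST → push 3
BINARY_OP // → 0 // 3 = 0
STORE_FAST w → w=0
LOAD_FAST_LOAD_FAST w,a → push 0,12
BINARY_OP - → 0 - 12 = -12
STORE_FAST w → w=-12
LOAD_FAST w → push -12
LOAD_CONST → push 6
BINARY_OP - → -12 - 6 = -18
STORE_FAST w → w=-18
LOAD_FAST i → push 0
LOAD_CONST → push 1
BINARY_OP + → 0 + 1 = 1
STORE_FAST i → i=1
LOAD_FAST i → push 1
LOAD_CONST → push 3
COMPARE_OP bool(<) → 1 vs 3 = True
POP_JUMP_IF_FALSE → pop True; no jump
LOAD_FAST w → push -18
LOAD_CONST → push 3
BINARY_OP // → -18 // 3 = -6
STORE_FAST w → w=-6
LOAD_FAST_LOAD_FAST w,a → push -6,12
BINARY_OP - → -6 - 12 = -18
STORE_FAST w → w=-18
LOAD_FAST w → push -18
LOAD_CONST → push 6
BINARY_OP - → -18 - 6 = -24
STORE_FAST w → w=-24
LOAD_FAST i → push 1
LOAD_CONST → push 1
BINARY_OP + → 1 + 1 = 2
STORE_FAST i → i=2
LOAD_FAST i → push 2
LOAD_CONST → push 3
COMPARE_OP bool(<) → 2 vs 3 = True
POP_JUMP_IF_FALSE → pop True; no jump
LOAD_FAST w → push -24
LOAD_CONST → push 3
BINARY_OP // → -24 // 3 = -8
STORE_FAST w → w=-8
LOAD_FAST_LOAD_FAST w,a → push -8,12
BINARY_OP - → -8 - 12 = -20
STORE_FAST w → w=-20
LOAD_FAST w → push -20
LOAD_CONST → push 6
BINARY_OP - → -20 - 6 = -26
STORE_FAST w → w=-26
LOAD_FAST i → push 2
LOAD_CONST → push 1
BINARY_OP + → 2 + 1 = 3
STORE_FAST i → i=3
LOAD_FAST i → push 3
LOAD_CONST → push 3
COMPARE_OP bool(<) → 3 vs 3 = False
POP_JUMP_IF_FALSE → pop False; jump
LOAD_FAST w → push -26
RETURN_VALUE → return -26.

-26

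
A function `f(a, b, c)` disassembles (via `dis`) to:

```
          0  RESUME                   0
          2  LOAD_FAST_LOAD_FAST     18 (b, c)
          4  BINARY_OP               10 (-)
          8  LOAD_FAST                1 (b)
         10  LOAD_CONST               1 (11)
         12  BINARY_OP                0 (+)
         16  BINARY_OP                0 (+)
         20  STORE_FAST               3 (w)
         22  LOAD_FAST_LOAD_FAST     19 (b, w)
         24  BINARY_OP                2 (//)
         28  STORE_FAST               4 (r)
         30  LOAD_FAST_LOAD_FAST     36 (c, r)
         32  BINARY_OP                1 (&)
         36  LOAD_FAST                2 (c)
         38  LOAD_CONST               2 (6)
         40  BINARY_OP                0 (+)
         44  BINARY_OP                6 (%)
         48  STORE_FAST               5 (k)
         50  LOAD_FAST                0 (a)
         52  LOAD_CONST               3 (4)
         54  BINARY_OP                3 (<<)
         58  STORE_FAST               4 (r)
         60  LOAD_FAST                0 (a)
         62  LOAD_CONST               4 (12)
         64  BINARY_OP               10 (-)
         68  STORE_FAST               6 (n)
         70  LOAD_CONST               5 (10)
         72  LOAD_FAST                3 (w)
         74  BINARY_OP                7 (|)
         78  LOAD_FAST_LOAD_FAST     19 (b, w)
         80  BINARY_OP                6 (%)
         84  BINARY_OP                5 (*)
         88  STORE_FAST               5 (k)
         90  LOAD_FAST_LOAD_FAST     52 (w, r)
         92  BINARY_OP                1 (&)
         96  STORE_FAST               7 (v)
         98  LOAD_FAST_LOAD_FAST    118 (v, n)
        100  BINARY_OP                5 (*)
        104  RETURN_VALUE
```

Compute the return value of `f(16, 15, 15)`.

LOAD_FAST_LOAD_FAST b,c → push 15,15. Stack: [15, 15]
BINARY_OP - → 15 - 15 = 0. Stack: [0]
LOAD_FAST b → push 15. Stack: [0, 15]
LOAD_CONST → push 11. Stack: [0, 15, 11]
BINARY_OP + → 15 + 11 = 26. Stack: [0, 26]
BINARY_OP + → 0 + 26 = 26. Stack: [26]
STORE_FAST w → w=26. Stack: []
LOAD_FAST_LOAD_FAST b,w → push 15,26. Stack: [15, 26]
BINARY_OP // → 15 // 26 = 0. Stack: [0]
STORE_FAST r → r=0. Stack: []
LOAD_FAST_LOAD_FAST c,r → push 15,0. Stack: [15, 0]
BINARY_OP & → 15 & 0 = 0. Stack: [0]
LOAD_FAST c → push 15. Stack: [0, 15]
LOAD_CONST → push 6. Stack: [0, 15, 6]
BINARY_OP + → 15 + 6 = 21. Stack: [0, 21]
BINARY_OP % → 0 % 21 = 0. Stack: [0]
STORE_FAST k → k=0. Stack: []
LOAD_FAST a → push 16. Stack: [16]
LOAD_CONST → push 4. Stack: [16, 4]
BINARY_OP << → 16 << 4 = 256. Stack: [256]
STORE_FAST r → r=256. Stack: []
LOAD_FAST a → push 16. Stack: [16]
LOAD_CONST → push 12. Stack: [16, 12]
BINARY_OP - → 16 - 12 = 4. Stack: [4]
STORE_FAST n → n=4. Stack: []
LOAD_CONST → push 10. Stack: [10]
LOAD_FAST w → push 26. Stack: [10, 26]
BINARY_OP | → 10 | 26 = 26. Stack: [26]
LOAD_FAST_LOAD_FAST b,w → push 15,26. Stack: [26, 15, 26]
BINARY_OP % → 15 % 26 = 15. Stack: [26, 15]
BINARY_OP * → 26 * 15 = 390. Stack: [390]
STORE_FAST k → k=390. Stack: []
LOAD_FAST_LOAD_FAST w,r → push 26,256. Stack: [26, 256]
BINARY_OP & → 26 & 256 = 0. Stack: [0]
STORE_FAST v → v=0. Stack: []
LOAD_FAST_LOAD_FAST v,n → push 0,4. Stack: [0, 4]
BINARY_OP * → 0 * 4 = 0. Stack: [0]
RETURN_VALUE → return 0.

0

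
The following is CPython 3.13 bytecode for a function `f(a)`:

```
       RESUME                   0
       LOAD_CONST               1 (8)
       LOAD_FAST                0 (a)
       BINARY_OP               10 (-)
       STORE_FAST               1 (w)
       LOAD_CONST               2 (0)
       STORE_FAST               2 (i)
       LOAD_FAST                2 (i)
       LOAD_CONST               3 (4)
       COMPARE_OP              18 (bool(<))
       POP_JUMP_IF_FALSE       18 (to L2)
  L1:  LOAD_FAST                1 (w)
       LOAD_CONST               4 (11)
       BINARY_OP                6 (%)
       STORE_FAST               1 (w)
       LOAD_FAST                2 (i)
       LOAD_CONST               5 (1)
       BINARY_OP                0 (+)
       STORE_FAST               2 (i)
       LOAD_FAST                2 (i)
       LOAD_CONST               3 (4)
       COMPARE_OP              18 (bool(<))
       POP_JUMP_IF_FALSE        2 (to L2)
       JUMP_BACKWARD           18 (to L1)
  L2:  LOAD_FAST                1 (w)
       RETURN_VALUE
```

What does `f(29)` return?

LOAD_CONST → push 8. Stack: [8]
LOAD_FAST a → push 29. Stack: [8, 29]
BINARY_OP - → 8 - 29 = -21. Stack: [-21]
STORE_FAST w → w=-21. Stack: []
LOAD_CONST → push 0. Stack: [0]
STORE_FAST i → i=0. Stack: []
LOAD_FAST i → push 0. Stack: [0]
LOAD_CONST → push 4. Stack: [0, 4]
COMPARE_OP bool(<) → 0 vs 4 = True. Stack: [True]
POP_JUMP_IF_FALSE → pop True; no jump. Stack: []
LOAD_FAST w → push -21. Stack: [-21]
LOAD_CONST → push 11. Stack: [-21, 11]
BINARY_OP % → -21 % 11 = 1. Stack: [1]
STORE_FAST w → w=1. Stack: []
LOAD_FAST i → push 0. Stack: [0]
LOAD_CONST → push 1. Stack: [0, 1]
BINARY_OP + → 0 + 1 = 1. Stack: [1]
STORE_FAST i → i=1. Stack: []
LOAD_FAST i → push 1. Stack: [1]
LOAD_CONST → push 4. Stack: [1, 4]
COMPARE_OP bool(<) → 1 vs 4 = True. Stack: [True]
POP_JUMP_IF_FALSE → pop True; no jump. Stack: []
LOAD_FAST w → push 1. Stack: [1]
LOAD_CONST → push 11. Stack: [1, 11]
BINARY_OP % → 1 % 11 = 1. Stack: [1]
STORE_FAST w → w=1. Stack: []
LOAD_FAST i → push 1. Stack: [1]
LOAD_CONST → push 1. Stack: [1, 1]
BINARY_OP + → 1 + 1 = 2. Stack: [2]
STORE_FAST i → i=2. Stack: []
LOAD_FAST i → push 2. Stack: [2]
LOAD_CONST → push 4. Stack: [2, 4]
COMPARE_OP bool(<) → 2 vs 4 = True. Stack: [True]
POP_JUMP_IF_FALSE → pop True; no jump. Stack: []
LOAD_FAST w → push 1. Stack: [1]
LOAD_CONST → push 11. Stack: [1, 11]
BINARY_OP % → 1 % 11 = 1. Stack: [1]
STORE_FAST w → w=1. Stack: []
LOAD_FAST i → push 2. Stack: [2]
LOAD_CONST → push 1. Stack: [2, 1]
BINARY_OP + → 2 + 1 = 3. Stack: [3]
STORE_FAST i → i=3. Stack: []
LOAD_FAST i → push 3. Stack: [3]
LOAD_CONST → push 4. Stack: [3, 4]
COMPARE_OP bool(<) → 3 vs 4 = True. Stack: [True]
POP_JUMP_IF_FALSE → pop True; no jump. Stack: []
LOAD_FAST w → push 1. Stack: [1]
LOAD_CONST → push 11. Stack: [1, 11]
BINARY_OP % → 1 % 11 = 1. Stack: [1]
STORE_FAST w → w=1. Stack: []
LOAD_FAST i → push 3. Stack: [3]
LOAD_CONST → push 1. Stack: [3, 1]
BINARY_OP + → 3 + 1 = 4. Stack: [4]
STORE_FAST i → i=4. Stack: []
LOAD_FAST i → push 4. Stack: [4]
LOAD_CONST → push 4. Stack: [4, 4]
COMPARE_OP bool(<) → 4 vs 4 = False. Stack: [False]
POP_JUMP_IF_FALSE → pop False; jump. Stack: []
LOAD_FAST w → push 1. Stack: [1]
RETURN_VALUE → return 1.

1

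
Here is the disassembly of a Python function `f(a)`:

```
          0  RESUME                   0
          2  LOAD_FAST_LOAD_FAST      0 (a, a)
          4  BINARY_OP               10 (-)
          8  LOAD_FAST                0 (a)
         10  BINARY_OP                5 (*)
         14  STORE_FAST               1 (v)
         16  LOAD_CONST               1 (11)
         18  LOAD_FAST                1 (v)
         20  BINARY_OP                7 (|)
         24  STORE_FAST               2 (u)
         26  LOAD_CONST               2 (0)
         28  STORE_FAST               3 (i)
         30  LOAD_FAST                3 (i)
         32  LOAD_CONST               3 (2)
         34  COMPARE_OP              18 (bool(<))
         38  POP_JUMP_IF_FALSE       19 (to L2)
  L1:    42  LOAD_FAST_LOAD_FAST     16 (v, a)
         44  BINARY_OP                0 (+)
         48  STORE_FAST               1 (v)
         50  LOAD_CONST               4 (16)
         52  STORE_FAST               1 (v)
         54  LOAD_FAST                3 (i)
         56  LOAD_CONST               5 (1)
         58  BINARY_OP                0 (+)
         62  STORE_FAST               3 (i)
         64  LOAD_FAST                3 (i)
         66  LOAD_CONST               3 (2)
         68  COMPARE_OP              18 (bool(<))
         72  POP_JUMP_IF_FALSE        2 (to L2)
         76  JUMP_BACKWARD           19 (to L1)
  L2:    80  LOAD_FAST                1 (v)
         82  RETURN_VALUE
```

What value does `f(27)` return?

LOAD_FAST_LOAD_FAST a,a → push 27,27. Stack: [27, 27]
BINARY_OP - → 27 - 27 = 0. Stack: [0]
LOAD_FAST a → push 27. Stack: [0, 27]
BINARY_OP * → 0 * 27 = 0. Stack: [0]
STORE_FAST v → v=0. Stack: []
LOAD_CONST → push 11. Stack: [11]
LOAD_FAST v → push 0. Stack: [11, 0]
BINARY_OP | → 11 | 0 = 11. Stack: [11]
STORE_FAST u → u=11. Stack: []
LOAD_CONST → push 0. Stack: [0]
STORE_FAST i → i=0. Stack: []
LOAD_FAST i → push 0. Stack: [0]
LOAD_CONST → push 2. Stack: [0, 2]
COMPARE_OP bool(<) → 0 vs 2 = True. Stack: [True]
POP_JUMP_IF_FALSE → pop True; no jump. Stack: []
LOAD_FAST_LOAD_FAST v,a → push 0,27. Stack: [0, 27]
BINARY_OP + → 0 + 27 = 27. Stack: [27]
STORE_FAST v → v=27. Stack: []
LOAD_CONST → push 16. Stack: [16]
STORE_FAST v → v=16. Stack: []
LOAD_FAST i → push 0. Stack: [0]
LOAD_CONST → push 1. Stack: [0, 1]
BINARY_OP + → 0 + 1 = 1. Stack: [1]
STORE_FAST i → i=1. Stack: []
LOAD_FAST i → push 1. Stack: [1]
LOAD_CONST → push 2. Stack: [1, 2]
COMPARE_OP bool(<) → 1 vs 2 = True. Stack: [True]
POP_JUMP_IF_FALSE → pop True; no jump. Stack: []
LOAD_FAST_LOAD_FAST v,a → push 16,27. Stack: [16, 27]
BINARY_OP + → 16 + 27 = 43. Stack: [43]
STORE_FAST v → v=43. Stack: []
LOAD_CONST → push 16. Stack: [16]
STORE_FAST v → v=16. Stack: []
LOAD_FAST i → push 1. Stack: [1]
LOAD_CONST → push 1. Stack: [1, 1]
BINARY_OP + → 1 + 1 = 2. Stack: [2]
STORE_FAST i → i=2. Stack: []
LOAD_FAST i → push 2. Stack: [2]
LOAD_CONST → push 2. Stack: [2, 2]
COMPARE_OP bool(<) → 2 vs 2 = False. Stack: [False]
POP_JUMP_IF_FALSE → pop False; jump. Stack: []
LOAD_FAST v → push 16. Stack: [16]
RETURN_VALUE → return 16.

16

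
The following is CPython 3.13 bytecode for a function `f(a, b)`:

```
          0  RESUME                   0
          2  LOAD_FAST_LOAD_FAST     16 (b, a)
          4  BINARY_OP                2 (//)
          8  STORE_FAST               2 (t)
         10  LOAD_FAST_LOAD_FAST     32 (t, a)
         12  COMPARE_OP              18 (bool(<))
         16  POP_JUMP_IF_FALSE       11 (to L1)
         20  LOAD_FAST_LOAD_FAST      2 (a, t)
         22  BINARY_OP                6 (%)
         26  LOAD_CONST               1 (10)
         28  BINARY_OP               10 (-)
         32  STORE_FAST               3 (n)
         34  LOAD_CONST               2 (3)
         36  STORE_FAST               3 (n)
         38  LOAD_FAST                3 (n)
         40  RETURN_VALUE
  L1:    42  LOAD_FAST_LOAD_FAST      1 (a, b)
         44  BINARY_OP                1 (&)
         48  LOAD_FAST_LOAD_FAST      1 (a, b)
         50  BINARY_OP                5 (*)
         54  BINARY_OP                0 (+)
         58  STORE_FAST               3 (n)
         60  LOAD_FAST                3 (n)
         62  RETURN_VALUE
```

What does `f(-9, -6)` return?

40

LOAD_FAST_LOAD_FAST b,a → push -6,-9. Stack: [-6, -9]
BINARY_OP // → -6 // -9 = 0. Stack: [0]
STORE_FAST t → t=0. Stack: []
LOAD_FAST_LOAD_FAST t,a → push 0,-9. Stack: [0, -9]
COMPARE_OP bool(<) → 0 vs -9 = False. Stack: [False]
POP_JUMP_IF_FALSE → pop False; jump. Stack: []
LOAD_FAST_LOAD_FAST a,b → push -9,-6. Stack: [-9, -6]
BINARY_OP & → -9 & -6 = -14. Stack: [-14]
LOAD_FAST_LOAD_FAST a,b → push -9,-6. Stack: [-14, -9, -6]
BINARY_OP * → -9 * -6 = 54. Stack: [-14, 54]
BINARY_OP + → -14 + 54 = 40. Stack: [40]
STORE_FAST n → n=40. Stack: []
LOAD_FAST n → push 40. Stack: [40]
RETURN_VALUE → return 40.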